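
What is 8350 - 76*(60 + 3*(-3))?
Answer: 4474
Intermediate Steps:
8350 - 76*(60 + 3*(-3)) = 8350 - 76*(60 - 9) = 8350 - 76*51 = 8350 - 1*3876 = 8350 - 3876 = 4474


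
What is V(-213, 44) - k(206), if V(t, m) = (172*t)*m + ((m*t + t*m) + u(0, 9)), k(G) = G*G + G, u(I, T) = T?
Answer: -1673361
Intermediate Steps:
k(G) = G + G² (k(G) = G² + G = G + G²)
V(t, m) = 9 + 174*m*t (V(t, m) = (172*t)*m + ((m*t + t*m) + 9) = 172*m*t + ((m*t + m*t) + 9) = 172*m*t + (2*m*t + 9) = 172*m*t + (9 + 2*m*t) = 9 + 174*m*t)
V(-213, 44) - k(206) = (9 + 174*44*(-213)) - 206*(1 + 206) = (9 - 1630728) - 206*207 = -1630719 - 1*42642 = -1630719 - 42642 = -1673361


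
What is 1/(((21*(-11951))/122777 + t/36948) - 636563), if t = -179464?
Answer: -1134091149/721928290812896 ≈ -1.5709e-6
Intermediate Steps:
1/(((21*(-11951))/122777 + t/36948) - 636563) = 1/(((21*(-11951))/122777 - 179464/36948) - 636563) = 1/((-250971*1/122777 - 179464*1/36948) - 636563) = 1/((-250971/122777 - 44866/9237) - 636563) = 1/(-7826732009/1134091149 - 636563) = 1/(-721928290812896/1134091149) = -1134091149/721928290812896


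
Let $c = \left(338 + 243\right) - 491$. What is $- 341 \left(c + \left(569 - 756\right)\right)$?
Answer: $33077$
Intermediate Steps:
$c = 90$ ($c = 581 - 491 = 90$)
$- 341 \left(c + \left(569 - 756\right)\right) = - 341 \left(90 + \left(569 - 756\right)\right) = - 341 \left(90 - 187\right) = \left(-341\right) \left(-97\right) = 33077$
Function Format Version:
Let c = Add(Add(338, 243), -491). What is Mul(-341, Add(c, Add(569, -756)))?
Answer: 33077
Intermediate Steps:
c = 90 (c = Add(581, -491) = 90)
Mul(-341, Add(c, Add(569, -756))) = Mul(-341, Add(90, Add(569, -756))) = Mul(-341, Add(90, -187)) = Mul(-341, -97) = 33077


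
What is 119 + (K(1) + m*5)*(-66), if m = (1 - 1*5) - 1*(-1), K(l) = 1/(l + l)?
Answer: 1076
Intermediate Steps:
K(l) = 1/(2*l)
m = -3 (m = (1 - 5) + 1 = -4 + 1 = -3)
119 + (K(1) + m*5)*(-66) = 119 + ((½)/1 - 3*5)*(-66) = 119 + ((½)*1 - 15)*(-66) = 119 + (½ - 15)*(-66) = 119 - 29/2*(-66) = 119 + 957 = 1076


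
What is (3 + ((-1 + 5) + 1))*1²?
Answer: 8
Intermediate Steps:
(3 + ((-1 + 5) + 1))*1² = (3 + (4 + 1))*1 = (3 + 5)*1 = 8*1 = 8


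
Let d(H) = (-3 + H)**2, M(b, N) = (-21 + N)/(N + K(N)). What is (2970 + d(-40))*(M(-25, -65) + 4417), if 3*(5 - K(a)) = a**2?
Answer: 93763972117/4405 ≈ 2.1286e+7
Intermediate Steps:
K(a) = 5 - a**2/3
M(b, N) = (-21 + N)/(5 + N - N**2/3) (M(b, N) = (-21 + N)/(N + (5 - N**2/3)) = (-21 + N)/(5 + N - N**2/3))
(2970 + d(-40))*(M(-25, -65) + 4417) = (2970 + (-3 - 40)**2)*(3*(-21 - 65)/(15 - 1*(-65)**2 + 3*(-65)) + 4417) = (2970 + (-43)**2)*(3*(-86)/(15 - 1*4225 - 195) + 4417) = (2970 + 1849)*(3*(-86)/(15 - 4225 - 195) + 4417) = 4819*(3*(-86)/(-4405) + 4417) = 4819*(3*(-1/4405)*(-86) + 4417) = 4819*(258/4405 + 4417) = 4819*(19457143/4405) = 93763972117/4405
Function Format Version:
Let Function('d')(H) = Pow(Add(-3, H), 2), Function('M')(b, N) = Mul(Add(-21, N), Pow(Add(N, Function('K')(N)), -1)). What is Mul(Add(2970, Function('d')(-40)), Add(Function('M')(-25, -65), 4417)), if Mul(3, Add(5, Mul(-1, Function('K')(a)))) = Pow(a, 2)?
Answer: Rational(93763972117, 4405) ≈ 2.1286e+7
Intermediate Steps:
Function('K')(a) = Add(5, Mul(Rational(-1, 3), Pow(a, 2)))
Function('M')(b, N) = Mul(Pow(Add(5, N, Mul(Rational(-1, 3), Pow(N, 2))), -1), Add(-21, N)) (Function('M')(b, N) = Mul(Add(-21, N), Pow(Add(N, Add(5, Mul(Rational(-1, 3), Pow(N, 2)))), -1)) = Mul(Add(-21, N), Pow(Add(5, N, Mul(Rational(-1, 3), Pow(N, 2))), -1)) = Mul(Pow(Add(5, N, Mul(Rational(-1, 3), Pow(N, 2))), -1), Add(-21, N)))
Mul(Add(2970, Function('d')(-40)), Add(Function('M')(-25, -65), 4417)) = Mul(Add(2970, Pow(Add(-3, -40), 2)), Add(Mul(3, Pow(Add(15, Mul(-1, Pow(-65, 2)), Mul(3, -65)), -1), Add(-21, -65)), 4417)) = Mul(Add(2970, Pow(-43, 2)), Add(Mul(3, Pow(Add(15, Mul(-1, 4225), -195), -1), -86), 4417)) = Mul(Add(2970, 1849), Add(Mul(3, Pow(Add(15, -4225, -195), -1), -86), 4417)) = Mul(4819, Add(Mul(3, Pow(-4405, -1), -86), 4417)) = Mul(4819, Add(Mul(3, Rational(-1, 4405), -86), 4417)) = Mul(4819, Add(Rational(258, 4405), 4417)) = Mul(4819, Rational(19457143, 4405)) = Rational(93763972117, 4405)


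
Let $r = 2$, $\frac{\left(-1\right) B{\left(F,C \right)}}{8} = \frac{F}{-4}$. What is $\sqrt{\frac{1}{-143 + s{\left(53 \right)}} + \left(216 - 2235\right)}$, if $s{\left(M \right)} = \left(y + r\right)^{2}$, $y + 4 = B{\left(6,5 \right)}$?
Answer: $\frac{i \sqrt{3733174}}{43} \approx 44.934 i$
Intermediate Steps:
$B{\left(F,C \right)} = 2 F$ ($B{\left(F,C \right)} = - 8 \frac{F}{-4} = - 8 F \left(- \frac{1}{4}\right) = - 8 \left(- \frac{F}{4}\right) = 2 F$)
$y = 8$ ($y = -4 + 2 \cdot 6 = -4 + 12 = 8$)
$s{\left(M \right)} = 100$ ($s{\left(M \right)} = \left(8 + 2\right)^{2} = 10^{2} = 100$)
$\sqrt{\frac{1}{-143 + s{\left(53 \right)}} + \left(216 - 2235\right)} = \sqrt{\frac{1}{-143 + 100} + \left(216 - 2235\right)} = \sqrt{\frac{1}{-43} - 2019} = \sqrt{- \frac{1}{43} - 2019} = \sqrt{- \frac{86818}{43}} = \frac{i \sqrt{3733174}}{43}$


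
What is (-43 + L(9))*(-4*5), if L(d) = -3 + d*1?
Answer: 740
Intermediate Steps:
L(d) = -3 + d
(-43 + L(9))*(-4*5) = (-43 + (-3 + 9))*(-4*5) = (-43 + 6)*(-20) = -37*(-20) = 740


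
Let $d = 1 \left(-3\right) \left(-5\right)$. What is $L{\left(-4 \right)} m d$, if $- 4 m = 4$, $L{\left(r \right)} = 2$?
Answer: $-30$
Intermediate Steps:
$d = 15$ ($d = \left(-3\right) \left(-5\right) = 15$)
$m = -1$ ($m = \left(- \frac{1}{4}\right) 4 = -1$)
$L{\left(-4 \right)} m d = 2 \left(-1\right) 15 = \left(-2\right) 15 = -30$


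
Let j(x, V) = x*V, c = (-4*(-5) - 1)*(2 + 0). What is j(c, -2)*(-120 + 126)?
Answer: -456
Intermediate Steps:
c = 38 (c = (20 - 1)*2 = 19*2 = 38)
j(x, V) = V*x
j(c, -2)*(-120 + 126) = (-2*38)*(-120 + 126) = -76*6 = -456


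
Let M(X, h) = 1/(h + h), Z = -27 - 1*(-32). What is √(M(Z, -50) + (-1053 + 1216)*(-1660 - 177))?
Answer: I*√29943101/10 ≈ 547.2*I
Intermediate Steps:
Z = 5 (Z = -27 + 32 = 5)
M(X, h) = 1/(2*h)
√(M(Z, -50) + (-1053 + 1216)*(-1660 - 177)) = √((½)/(-50) + (-1053 + 1216)*(-1660 - 177)) = √((½)*(-1/50) + 163*(-1837)) = √(-1/100 - 299431) = √(-29943101/100) = I*√29943101/10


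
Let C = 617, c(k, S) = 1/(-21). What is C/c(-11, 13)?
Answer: -12957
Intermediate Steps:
c(k, S) = -1/21
C/c(-11, 13) = 617/(-1/21) = 617*(-21) = -12957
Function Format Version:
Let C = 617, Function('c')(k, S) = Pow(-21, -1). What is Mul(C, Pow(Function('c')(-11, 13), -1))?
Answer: -12957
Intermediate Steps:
Function('c')(k, S) = Rational(-1, 21)
Mul(C, Pow(Function('c')(-11, 13), -1)) = Mul(617, Pow(Rational(-1, 21), -1)) = Mul(617, -21) = -12957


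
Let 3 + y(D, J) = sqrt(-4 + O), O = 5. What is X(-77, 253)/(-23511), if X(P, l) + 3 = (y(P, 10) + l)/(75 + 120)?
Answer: 334/4584645 ≈ 7.2852e-5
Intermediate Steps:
y(D, J) = -2 (y(D, J) = -3 + sqrt(-4 + 5) = -3 + sqrt(1) = -3 + 1 = -2)
X(P, l) = -587/195 + l/195 (X(P, l) = -3 + (-2 + l)/(75 + 120) = -3 + (-2 + l)/195 = -3 + (-2 + l)*(1/195) = -3 + (-2/195 + l/195) = -587/195 + l/195)
X(-77, 253)/(-23511) = (-587/195 + (1/195)*253)/(-23511) = (-587/195 + 253/195)*(-1/23511) = -334/195*(-1/23511) = 334/4584645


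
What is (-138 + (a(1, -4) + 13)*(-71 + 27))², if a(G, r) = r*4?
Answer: 36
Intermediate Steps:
a(G, r) = 4*r
(-138 + (a(1, -4) + 13)*(-71 + 27))² = (-138 + (4*(-4) + 13)*(-71 + 27))² = (-138 + (-16 + 13)*(-44))² = (-138 - 3*(-44))² = (-138 + 132)² = (-6)² = 36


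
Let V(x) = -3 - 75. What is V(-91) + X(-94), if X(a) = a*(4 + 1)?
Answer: -548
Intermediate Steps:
V(x) = -78
X(a) = 5*a (X(a) = a*5 = 5*a)
V(-91) + X(-94) = -78 + 5*(-94) = -78 - 470 = -548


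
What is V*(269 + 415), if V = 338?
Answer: 231192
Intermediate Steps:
V*(269 + 415) = 338*(269 + 415) = 338*684 = 231192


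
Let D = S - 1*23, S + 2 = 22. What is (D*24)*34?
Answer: -2448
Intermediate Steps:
S = 20 (S = -2 + 22 = 20)
D = -3 (D = 20 - 1*23 = 20 - 23 = -3)
(D*24)*34 = -3*24*34 = -72*34 = -2448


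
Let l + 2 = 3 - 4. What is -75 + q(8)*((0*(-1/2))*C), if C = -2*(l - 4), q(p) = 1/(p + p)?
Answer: -75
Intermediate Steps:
l = -3 (l = -2 + (3 - 4) = -2 - 1 = -3)
q(p) = 1/(2*p)
C = 14 (C = -2*(-3 - 4) = -2*(-7) = 14)
-75 + q(8)*((0*(-1/2))*C) = -75 + ((1/2)/8)*((0*(-1/2))*14) = -75 + ((1/2)*(1/8))*((0*(-1*1/2))*14) = -75 + ((0*(-1/2))*14)/16 = -75 + (0*14)/16 = -75 + (1/16)*0 = -75 + 0 = -75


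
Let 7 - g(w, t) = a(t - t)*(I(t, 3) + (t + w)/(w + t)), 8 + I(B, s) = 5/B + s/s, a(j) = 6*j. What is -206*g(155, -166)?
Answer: -1442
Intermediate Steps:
I(B, s) = -7 + 5/B (I(B, s) = -8 + (5/B + s/s) = -8 + (5/B + 1) = -8 + (1 + 5/B) = -7 + 5/B)
g(w, t) = 7 (g(w, t) = 7 - 6*(t - t)*((-7 + 5/t) + (t + w)/(w + t)) = 7 - 6*0*((-7 + 5/t) + (t + w)/(t + w)) = 7 - 0*((-7 + 5/t) + 1) = 7 - 0*(-6 + 5/t) = 7 - 1*0 = 7 + 0 = 7)
-206*g(155, -166) = -206*7 = -1442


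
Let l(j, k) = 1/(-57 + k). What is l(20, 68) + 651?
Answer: 7162/11 ≈ 651.09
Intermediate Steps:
l(20, 68) + 651 = 1/(-57 + 68) + 651 = 1/11 + 651 = 7162/11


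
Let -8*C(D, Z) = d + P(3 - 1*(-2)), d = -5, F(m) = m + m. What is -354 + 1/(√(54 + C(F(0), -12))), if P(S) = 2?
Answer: -354 + 2*√870/435 ≈ -353.86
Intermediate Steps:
F(m) = 2*m
C(D, Z) = 3/8 (C(D, Z) = -(-5 + 2)/8 = -⅛*(-3) = 3/8)
-354 + 1/(√(54 + C(F(0), -12))) = -354 + 1/(√(54 + 3/8)) = -354 + 1/(√(435/8)) = -354 + 1/(√870/4) = -354 + 2*√870/435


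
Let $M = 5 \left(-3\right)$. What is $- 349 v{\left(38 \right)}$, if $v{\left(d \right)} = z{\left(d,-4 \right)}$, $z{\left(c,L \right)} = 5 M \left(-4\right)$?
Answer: $-104700$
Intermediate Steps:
$M = -15$
$z{\left(c,L \right)} = 300$ ($z{\left(c,L \right)} = 5 \left(-15\right) \left(-4\right) = \left(-75\right) \left(-4\right) = 300$)
$v{\left(d \right)} = 300$
$- 349 v{\left(38 \right)} = - 349 \cdot 300 = \left(-1\right) 104700 = -104700$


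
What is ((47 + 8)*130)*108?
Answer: 772200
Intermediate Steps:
((47 + 8)*130)*108 = (55*130)*108 = 7150*108 = 772200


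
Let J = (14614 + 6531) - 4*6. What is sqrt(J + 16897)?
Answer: sqrt(38018) ≈ 194.98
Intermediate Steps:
J = 21121 (J = 21145 - 24 = 21121)
sqrt(J + 16897) = sqrt(21121 + 16897) = sqrt(38018)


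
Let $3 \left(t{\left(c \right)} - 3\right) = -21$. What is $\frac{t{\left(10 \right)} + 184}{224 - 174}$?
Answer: $\frac{18}{5} \approx 3.6$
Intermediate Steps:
$t{\left(c \right)} = -4$ ($t{\left(c \right)} = 3 + \frac{1}{3} \left(-21\right) = 3 - 7 = -4$)
$\frac{t{\left(10 \right)} + 184}{224 - 174} = \frac{-4 + 184}{224 - 174} = \frac{180}{50} = 180 \cdot \frac{1}{50} = \frac{18}{5}$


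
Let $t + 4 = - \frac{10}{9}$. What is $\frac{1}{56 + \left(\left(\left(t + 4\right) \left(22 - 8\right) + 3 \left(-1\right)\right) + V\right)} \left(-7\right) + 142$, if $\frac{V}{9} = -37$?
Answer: $\frac{53969}{380} \approx 142.02$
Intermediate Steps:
$V = -333$ ($V = 9 \left(-37\right) = -333$)
$t = - \frac{46}{9}$ ($t = -4 - \frac{10}{9} = - \frac{46}{9} \approx -5.1111$)
$\frac{1}{56 + \left(\left(\left(t + 4\right) \left(22 - 8\right) + 3 \left(-1\right)\right) + V\right)} \left(-7\right) + 142 = \frac{1}{56 - \left(336 - \left(- \frac{46}{9} + 4\right) \left(22 - 8\right)\right)} \left(-7\right) + 142 = \frac{1}{56 - \frac{3164}{9}} \left(-7\right) + 142 = \frac{1}{- \frac{2660}{9}} \left(-7\right) + 142 = \left(- \frac{9}{2660}\right) \left(-7\right) + 142 = \frac{9}{380} + 142 = \frac{53969}{380}$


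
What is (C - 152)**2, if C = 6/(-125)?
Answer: 361228036/15625 ≈ 23119.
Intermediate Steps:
C = -6/125 (C = 6*(-1/125) = -6/125 ≈ -0.048000)
(C - 152)**2 = (-6/125 - 152)**2 = (-19006/125)**2 = 361228036/15625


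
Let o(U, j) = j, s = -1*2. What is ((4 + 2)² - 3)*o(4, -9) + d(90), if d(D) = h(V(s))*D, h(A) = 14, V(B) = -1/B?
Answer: 963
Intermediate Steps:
s = -2
d(D) = 14*D
((4 + 2)² - 3)*o(4, -9) + d(90) = ((4 + 2)² - 3)*(-9) + 14*90 = (6² - 3)*(-9) + 1260 = (36 - 3)*(-9) + 1260 = 33*(-9) + 1260 = -297 + 1260 = 963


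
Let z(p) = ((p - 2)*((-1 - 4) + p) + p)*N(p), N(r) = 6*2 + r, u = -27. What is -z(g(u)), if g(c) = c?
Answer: 13515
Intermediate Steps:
N(r) = 12 + r
z(p) = (12 + p)*(p + (-5 + p)*(-2 + p)) (z(p) = ((p - 2)*((-1 - 4) + p) + p)*(12 + p) = ((-2 + p)*(-5 + p) + p)*(12 + p) = ((-5 + p)*(-2 + p) + p)*(12 + p) = (p + (-5 + p)*(-2 + p))*(12 + p) = (12 + p)*(p + (-5 + p)*(-2 + p)))
-z(g(u)) = -(12 - 27)*(10 + (-27)² - 6*(-27)) = -(-15)*(10 + 729 + 162) = -(-15)*901 = -1*(-13515) = 13515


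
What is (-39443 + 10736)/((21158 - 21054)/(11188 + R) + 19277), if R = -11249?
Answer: -583709/391931 ≈ -1.4893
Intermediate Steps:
(-39443 + 10736)/((21158 - 21054)/(11188 + R) + 19277) = (-39443 + 10736)/((21158 - 21054)/(11188 - 11249) + 19277) = -28707/(104/(-61) + 19277) = -28707/(104*(-1/61) + 19277) = -28707/(-104/61 + 19277) = -28707/1175793/61 = -28707*61/1175793 = -583709/391931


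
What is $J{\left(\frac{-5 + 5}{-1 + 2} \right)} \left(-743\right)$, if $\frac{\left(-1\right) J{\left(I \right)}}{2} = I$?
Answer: $0$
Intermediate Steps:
$J{\left(I \right)} = - 2 I$
$J{\left(\frac{-5 + 5}{-1 + 2} \right)} \left(-743\right) = - 2 \frac{-5 + 5}{-1 + 2} \left(-743\right) = - 2 \cdot \frac{0}{1} \left(-743\right) = - 2 \cdot 0 \cdot 1 \left(-743\right) = \left(-2\right) 0 \left(-743\right) = 0 \left(-743\right) = 0$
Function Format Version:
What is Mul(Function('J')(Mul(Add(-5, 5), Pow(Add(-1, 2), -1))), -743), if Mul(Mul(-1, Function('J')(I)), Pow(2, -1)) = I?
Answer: 0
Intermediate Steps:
Function('J')(I) = Mul(-2, I)
Mul(Function('J')(Mul(Add(-5, 5), Pow(Add(-1, 2), -1))), -743) = Mul(Mul(-2, Mul(Add(-5, 5), Pow(Add(-1, 2), -1))), -743) = Mul(Mul(-2, Mul(0, Pow(1, -1))), -743) = Mul(Mul(-2, Mul(0, 1)), -743) = Mul(Mul(-2, 0), -743) = Mul(0, -743) = 0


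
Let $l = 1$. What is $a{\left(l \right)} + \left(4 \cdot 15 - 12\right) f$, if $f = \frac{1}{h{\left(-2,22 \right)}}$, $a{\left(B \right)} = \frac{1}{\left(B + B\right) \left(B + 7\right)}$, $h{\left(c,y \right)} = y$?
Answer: $\frac{395}{176} \approx 2.2443$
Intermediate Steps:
$a{\left(B \right)} = \frac{1}{2 B \left(7 + B\right)}$
$f = \frac{1}{22} \approx 0.045455$
$a{\left(l \right)} + \left(4 \cdot 15 - 12\right) f = \frac{1}{2 \cdot 1 \left(7 + 1\right)} + \left(4 \cdot 15 - 12\right) \frac{1}{22} = \frac{1}{2} \cdot 1 \cdot \frac{1}{8} + \left(60 - 12\right) \frac{1}{22} = \frac{1}{2} \cdot 1 \cdot \frac{1}{8} + 48 \cdot \frac{1}{22} = \frac{1}{16} + \frac{24}{11} = \frac{395}{176}$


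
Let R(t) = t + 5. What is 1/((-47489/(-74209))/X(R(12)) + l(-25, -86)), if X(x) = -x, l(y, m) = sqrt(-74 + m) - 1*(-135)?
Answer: 107397373151899/14621923863250498 - 1591515971809*I*sqrt(10)/7310961931625249 ≈ 0.007345 - 0.00068839*I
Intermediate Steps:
R(t) = 5 + t
l(y, m) = 135 + sqrt(-74 + m) (l(y, m) = sqrt(-74 + m) + 135 = 135 + sqrt(-74 + m))
1/((-47489/(-74209))/X(R(12)) + l(-25, -86)) = 1/((-47489/(-74209))/((-(5 + 12))) + (135 + sqrt(-74 - 86))) = 1/((-47489*(-1/74209))/((-1*17)) + (135 + sqrt(-160))) = 1/((47489/74209)/(-17) + (135 + 4*I*sqrt(10))) = 1/((47489/74209)*(-1/17) + (135 + 4*I*sqrt(10))) = 1/(-47489/1261553 + (135 + 4*I*sqrt(10))) = 1/(170262166/1261553 + 4*I*sqrt(10))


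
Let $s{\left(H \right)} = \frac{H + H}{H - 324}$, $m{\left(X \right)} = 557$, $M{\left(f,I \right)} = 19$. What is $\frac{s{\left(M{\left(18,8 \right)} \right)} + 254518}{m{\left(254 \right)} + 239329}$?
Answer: $\frac{4312664}{4064735} \approx 1.061$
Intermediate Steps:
$s{\left(H \right)} = \frac{2 H}{-324 + H}$
$\frac{s{\left(M{\left(18,8 \right)} \right)} + 254518}{m{\left(254 \right)} + 239329} = \frac{2 \cdot 19 \frac{1}{-324 + 19} + 254518}{557 + 239329} = \frac{2 \cdot 19 \frac{1}{-305} + 254518}{239886} = \left(2 \cdot 19 \left(- \frac{1}{305}\right) + 254518\right) \frac{1}{239886} = \left(- \frac{38}{305} + 254518\right) \frac{1}{239886} = \frac{77627952}{305} \cdot \frac{1}{239886} = \frac{4312664}{4064735}$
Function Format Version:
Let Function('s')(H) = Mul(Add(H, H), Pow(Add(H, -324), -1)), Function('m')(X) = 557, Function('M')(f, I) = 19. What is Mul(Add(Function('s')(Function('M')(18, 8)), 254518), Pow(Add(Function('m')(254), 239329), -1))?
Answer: Rational(4312664, 4064735) ≈ 1.0610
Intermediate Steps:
Function('s')(H) = Mul(2, H, Pow(Add(-324, H), -1)) (Function('s')(H) = Mul(Mul(2, H), Pow(Add(-324, H), -1)) = Mul(2, H, Pow(Add(-324, H), -1)))
Mul(Add(Function('s')(Function('M')(18, 8)), 254518), Pow(Add(Function('m')(254), 239329), -1)) = Mul(Add(Mul(2, 19, Pow(Add(-324, 19), -1)), 254518), Pow(Add(557, 239329), -1)) = Mul(Add(Mul(2, 19, Pow(-305, -1)), 254518), Pow(239886, -1)) = Mul(Add(Mul(2, 19, Rational(-1, 305)), 254518), Rational(1, 239886)) = Mul(Add(Rational(-38, 305), 254518), Rational(1, 239886)) = Mul(Rational(77627952, 305), Rational(1, 239886)) = Rational(4312664, 4064735)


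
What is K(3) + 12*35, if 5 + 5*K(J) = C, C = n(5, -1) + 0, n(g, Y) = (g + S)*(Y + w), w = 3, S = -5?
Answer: 419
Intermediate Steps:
n(g, Y) = (-5 + g)*(3 + Y) (n(g, Y) = (g - 5)*(Y + 3) = (-5 + g)*(3 + Y))
C = 0 (C = (-15 - 5*(-1) + 3*5 - 1*5) + 0 = (-15 + 5 + 15 - 5) + 0 = 0 + 0 = 0)
K(J) = -1 (K(J) = -1 + (⅕)*0 = -1 + 0 = -1)
K(3) + 12*35 = -1 + 12*35 = -1 + 420 = 419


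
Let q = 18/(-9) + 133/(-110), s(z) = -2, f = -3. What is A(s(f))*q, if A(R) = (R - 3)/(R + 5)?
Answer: 353/66 ≈ 5.3485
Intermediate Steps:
A(R) = (-3 + R)/(5 + R)
q = -353/110 (q = 18*(-1/9) + 133*(-1/110) = -2 - 133/110 = -353/110 ≈ -3.2091)
A(s(f))*q = ((-3 - 2)/(5 - 2))*(-353/110) = (-5/3)*(-353/110) = ((1/3)*(-5))*(-353/110) = -5/3*(-353/110) = 353/66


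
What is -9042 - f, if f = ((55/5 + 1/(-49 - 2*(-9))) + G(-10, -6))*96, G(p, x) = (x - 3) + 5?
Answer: -1486274/153 ≈ -9714.2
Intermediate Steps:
G(p, x) = 2 + x (G(p, x) = (-3 + x) + 5 = 2 + x)
f = 102848/153 (f = ((55/5 + 1/(-49 - 2*(-9))) + (2 - 6))*96 = ((55*(⅕) - ⅑/(-51)) - 4)*96 = ((11 - 1/51*(-⅑)) - 4)*96 = ((11 + 1/459) - 4)*96 = (5050/459 - 4)*96 = (3214/459)*96 = 102848/153 ≈ 672.21)
-9042 - f = -9042 - 1*102848/153 = -9042 - 102848/153 = -1486274/153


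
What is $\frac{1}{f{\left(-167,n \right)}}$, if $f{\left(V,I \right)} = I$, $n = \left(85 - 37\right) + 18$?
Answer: $\frac{1}{66} \approx 0.015152$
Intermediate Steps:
$n = 66$ ($n = 48 + 18 = 66$)
$\frac{1}{f{\left(-167,n \right)}} = \frac{1}{66}$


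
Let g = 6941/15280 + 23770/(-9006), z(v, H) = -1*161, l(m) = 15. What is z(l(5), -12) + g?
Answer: -11228087717/68805840 ≈ -163.19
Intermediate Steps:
z(v, H) = -161
g = -150347477/68805840 (g = 6941*(1/15280) + 23770*(-1/9006) = 6941/15280 - 11885/4503 = -150347477/68805840 ≈ -2.1851)
z(l(5), -12) + g = -161 - 150347477/68805840 = -11228087717/68805840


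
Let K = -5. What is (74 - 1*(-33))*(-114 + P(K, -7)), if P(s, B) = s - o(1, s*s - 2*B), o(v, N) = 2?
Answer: -12947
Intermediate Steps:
P(s, B) = -2 + s (P(s, B) = s - 1*2 = s - 2 = -2 + s)
(74 - 1*(-33))*(-114 + P(K, -7)) = (74 - 1*(-33))*(-114 + (-2 - 5)) = (74 + 33)*(-114 - 7) = 107*(-121) = -12947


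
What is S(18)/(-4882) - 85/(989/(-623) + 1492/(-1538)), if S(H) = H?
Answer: 99392338504/2990954859 ≈ 33.231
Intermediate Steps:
S(18)/(-4882) - 85/(989/(-623) + 1492/(-1538)) = 18/(-4882) - 85/(989/(-623) + 1492/(-1538)) = 18*(-1/4882) - 85/(989*(-1/623) + 1492*(-1/1538)) = -9/2441 - 85/(-989/623 - 746/769) = -9/2441 - 85/(-1225299/479087) = -9/2441 - 85*(-479087/1225299) = -9/2441 + 40722395/1225299 = 99392338504/2990954859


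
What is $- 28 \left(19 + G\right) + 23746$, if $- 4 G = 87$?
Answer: $23823$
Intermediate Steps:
$G = - \frac{87}{4}$ ($G = \left(- \frac{1}{4}\right) 87 = - \frac{87}{4} \approx -21.75$)
$- 28 \left(19 + G\right) + 23746 = - 28 \left(19 - \frac{87}{4}\right) + 23746 = \left(-28\right) \left(- \frac{11}{4}\right) + 23746 = 77 + 23746 = 23823$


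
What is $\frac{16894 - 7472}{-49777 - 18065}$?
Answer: $- \frac{4711}{33921} \approx -0.13888$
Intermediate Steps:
$\frac{16894 - 7472}{-49777 - 18065} = \frac{9422}{-67842} = 9422 \left(- \frac{1}{67842}\right) = - \frac{4711}{33921}$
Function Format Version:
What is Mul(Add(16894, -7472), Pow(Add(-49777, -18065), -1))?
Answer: Rational(-4711, 33921) ≈ -0.13888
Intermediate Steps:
Mul(Add(16894, -7472), Pow(Add(-49777, -18065), -1)) = Mul(9422, Pow(-67842, -1)) = Mul(9422, Rational(-1, 67842)) = Rational(-4711, 33921)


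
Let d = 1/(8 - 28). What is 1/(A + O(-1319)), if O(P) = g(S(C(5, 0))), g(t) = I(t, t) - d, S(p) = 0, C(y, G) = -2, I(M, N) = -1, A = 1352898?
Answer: 20/27057941 ≈ 7.3915e-7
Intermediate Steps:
d = -1/20 (d = 1/(-20) = -1/20 ≈ -0.050000)
g(t) = -19/20 (g(t) = -1 - 1*(-1/20) = -1 + 1/20 = -19/20)
O(P) = -19/20
1/(A + O(-1319)) = 1/(1352898 - 19/20) = 1/(27057941/20) = 20/27057941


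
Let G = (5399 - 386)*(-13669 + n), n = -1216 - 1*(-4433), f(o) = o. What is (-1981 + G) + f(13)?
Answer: -52397844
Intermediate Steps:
n = 3217 (n = -1216 + 4433 = 3217)
G = -52395876 (G = (5399 - 386)*(-13669 + 3217) = 5013*(-10452) = -52395876)
(-1981 + G) + f(13) = (-1981 - 52395876) + 13 = -52397857 + 13 = -52397844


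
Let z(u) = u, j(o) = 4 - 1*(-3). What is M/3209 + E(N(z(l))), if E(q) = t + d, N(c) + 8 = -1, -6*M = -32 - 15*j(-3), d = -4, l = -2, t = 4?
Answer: 137/19254 ≈ 0.0071154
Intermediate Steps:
j(o) = 7 (j(o) = 4 + 3 = 7)
M = 137/6 (M = -(-32 - 15*7)/6 = -(-32 - 105)/6 = -1/6*(-137) = 137/6 ≈ 22.833)
N(c) = -9 (N(c) = -8 - 1 = -9)
E(q) = 0 (E(q) = 4 - 4 = 0)
M/3209 + E(N(z(l))) = (137/6)/3209 + 0 = (137/6)*(1/3209) + 0 = 137/19254 + 0 = 137/19254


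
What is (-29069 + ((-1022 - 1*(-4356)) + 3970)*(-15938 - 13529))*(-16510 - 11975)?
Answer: 6131568213945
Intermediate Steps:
(-29069 + ((-1022 - 1*(-4356)) + 3970)*(-15938 - 13529))*(-16510 - 11975) = (-29069 + ((-1022 + 4356) + 3970)*(-29467))*(-28485) = (-29069 + (3334 + 3970)*(-29467))*(-28485) = (-29069 + 7304*(-29467))*(-28485) = (-29069 - 215226968)*(-28485) = -215256037*(-28485) = 6131568213945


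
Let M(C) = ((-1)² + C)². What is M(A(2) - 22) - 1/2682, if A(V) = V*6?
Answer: 217241/2682 ≈ 81.000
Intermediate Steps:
A(V) = 6*V
M(C) = (1 + C)²
M(A(2) - 22) - 1/2682 = (1 + (6*2 - 22))² - 1/2682 = (1 + (12 - 22))² - 1*1/2682 = (1 - 10)² - 1/2682 = (-9)² - 1/2682 = 81 - 1/2682 = 217241/2682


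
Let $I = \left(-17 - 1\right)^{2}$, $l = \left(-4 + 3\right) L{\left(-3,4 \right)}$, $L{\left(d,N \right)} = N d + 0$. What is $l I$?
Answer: $3888$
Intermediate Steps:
$L{\left(d,N \right)} = N d$
$l = 12$ ($l = \left(-4 + 3\right) 4 \left(-3\right) = \left(-1\right) \left(-12\right) = 12$)
$I = 324$ ($I = \left(-18\right)^{2} = 324$)
$l I = 12 \cdot 324 = 3888$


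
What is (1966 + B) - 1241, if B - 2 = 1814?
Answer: 2541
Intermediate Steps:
B = 1816 (B = 2 + 1814 = 1816)
(1966 + B) - 1241 = (1966 + 1816) - 1241 = 3782 - 1241 = 2541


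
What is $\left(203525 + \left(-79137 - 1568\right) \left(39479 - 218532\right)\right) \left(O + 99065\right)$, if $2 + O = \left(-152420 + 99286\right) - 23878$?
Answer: $318651854050390$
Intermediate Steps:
$O = -77014$ ($O = -2 + \left(\left(-152420 + 99286\right) - 23878\right) = -2 - 77012 = -77014$)
$\left(203525 + \left(-79137 - 1568\right) \left(39479 - 218532\right)\right) \left(O + 99065\right) = \left(203525 + \left(-79137 - 1568\right) \left(39479 - 218532\right)\right) \left(-77014 + 99065\right) = \left(203525 + \left(-79137 - 1568\right) \left(-179053\right)\right) 22051 = \left(203525 - -14450472365\right) 22051 = \left(203525 + 14450472365\right) 22051 = 14450675890 \cdot 22051 = 318651854050390$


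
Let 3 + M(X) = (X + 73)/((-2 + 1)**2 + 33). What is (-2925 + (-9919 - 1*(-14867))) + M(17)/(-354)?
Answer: 2029070/1003 ≈ 2023.0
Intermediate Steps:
M(X) = -29/34 + X/34 (M(X) = -3 + (X + 73)/((-2 + 1)**2 + 33) = -3 + (73 + X)/((-1)**2 + 33) = -3 + (73 + X)/(1 + 33) = -3 + (73 + X)/34 = -3 + (73 + X)*(1/34) = -3 + (73/34 + X/34) = -29/34 + X/34)
(-2925 + (-9919 - 1*(-14867))) + M(17)/(-354) = (-2925 + (-9919 - 1*(-14867))) + (-29/34 + (1/34)*17)/(-354) = (-2925 + (-9919 + 14867)) + (-29/34 + 1/2)*(-1/354) = (-2925 + 4948) - 6/17*(-1/354) = 2023 + 1/1003 = 2029070/1003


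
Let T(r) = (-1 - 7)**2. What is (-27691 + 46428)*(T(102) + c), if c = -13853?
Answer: -258364493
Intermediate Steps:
T(r) = 64 (T(r) = (-8)**2 = 64)
(-27691 + 46428)*(T(102) + c) = (-27691 + 46428)*(64 - 13853) = 18737*(-13789) = -258364493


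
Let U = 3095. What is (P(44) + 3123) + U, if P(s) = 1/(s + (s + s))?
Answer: 820777/132 ≈ 6218.0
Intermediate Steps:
P(s) = 1/(3*s) (P(s) = 1/(s + 2*s) = 1/(3*s))
(P(44) + 3123) + U = ((⅓)/44 + 3123) + 3095 = ((⅓)*(1/44) + 3123) + 3095 = (1/132 + 3123) + 3095 = 412237/132 + 3095 = 820777/132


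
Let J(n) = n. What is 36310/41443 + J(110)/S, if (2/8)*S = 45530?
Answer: 661733593/754759916 ≈ 0.87675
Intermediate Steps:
S = 182120 (S = 4*45530 = 182120)
36310/41443 + J(110)/S = 36310/41443 + 110/182120 = 36310*(1/41443) + 110*(1/182120) = 36310/41443 + 11/18212 = 661733593/754759916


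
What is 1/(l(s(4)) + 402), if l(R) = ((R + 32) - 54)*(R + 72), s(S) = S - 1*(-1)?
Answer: -1/907 ≈ -0.0011025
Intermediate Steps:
s(S) = 1 + S (s(S) = S + 1 = 1 + S)
l(R) = (-22 + R)*(72 + R) (l(R) = ((32 + R) - 54)*(72 + R) = (-22 + R)*(72 + R))
1/(l(s(4)) + 402) = 1/((-1584 + (1 + 4)² + 50*(1 + 4)) + 402) = 1/((-1584 + 5² + 50*5) + 402) = 1/((-1584 + 25 + 250) + 402) = 1/(-1309 + 402) = 1/(-907) = -1/907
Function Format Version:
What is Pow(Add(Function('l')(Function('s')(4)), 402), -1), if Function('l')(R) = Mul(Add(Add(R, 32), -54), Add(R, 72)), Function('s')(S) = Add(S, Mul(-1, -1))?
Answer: Rational(-1, 907) ≈ -0.0011025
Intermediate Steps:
Function('s')(S) = Add(1, S) (Function('s')(S) = Add(S, 1) = Add(1, S))
Function('l')(R) = Mul(Add(-22, R), Add(72, R)) (Function('l')(R) = Mul(Add(Add(32, R), -54), Add(72, R)) = Mul(Add(-22, R), Add(72, R)))
Pow(Add(Function('l')(Function('s')(4)), 402), -1) = Pow(Add(Add(-1584, Pow(Add(1, 4), 2), Mul(50, Add(1, 4))), 402), -1) = Pow(Add(Add(-1584, Pow(5, 2), Mul(50, 5)), 402), -1) = Pow(Add(Add(-1584, 25, 250), 402), -1) = Pow(Add(-1309, 402), -1) = Pow(-907, -1) = Rational(-1, 907)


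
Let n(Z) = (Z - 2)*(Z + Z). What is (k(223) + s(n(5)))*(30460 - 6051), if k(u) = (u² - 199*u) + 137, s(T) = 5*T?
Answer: 137642351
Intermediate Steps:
n(Z) = 2*Z*(-2 + Z) (n(Z) = (-2 + Z)*(2*Z) = 2*Z*(-2 + Z))
k(u) = 137 + u² - 199*u
(k(223) + s(n(5)))*(30460 - 6051) = ((137 + 223² - 199*223) + 5*(2*5*(-2 + 5)))*(30460 - 6051) = ((137 + 49729 - 44377) + 5*(2*5*3))*24409 = (5489 + 5*30)*24409 = (5489 + 150)*24409 = 5639*24409 = 137642351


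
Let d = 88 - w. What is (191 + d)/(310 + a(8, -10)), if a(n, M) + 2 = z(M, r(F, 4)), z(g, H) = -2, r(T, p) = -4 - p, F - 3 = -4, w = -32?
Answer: 311/306 ≈ 1.0163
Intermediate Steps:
F = -1 (F = 3 - 4 = -1)
d = 120 (d = 88 - 1*(-32) = 88 + 32 = 120)
a(n, M) = -4 (a(n, M) = -2 - 2 = -4)
(191 + d)/(310 + a(8, -10)) = (191 + 120)/(310 - 4) = 311/306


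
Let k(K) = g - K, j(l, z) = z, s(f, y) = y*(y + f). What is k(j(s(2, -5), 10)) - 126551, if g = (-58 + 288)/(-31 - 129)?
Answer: -2024999/16 ≈ -1.2656e+5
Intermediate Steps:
s(f, y) = y*(f + y)
g = -23/16 (g = 230/(-160) = 230*(-1/160) = -23/16 ≈ -1.4375)
k(K) = -23/16 - K
k(j(s(2, -5), 10)) - 126551 = (-23/16 - 1*10) - 126551 = (-23/16 - 10) - 126551 = -183/16 - 126551 = -2024999/16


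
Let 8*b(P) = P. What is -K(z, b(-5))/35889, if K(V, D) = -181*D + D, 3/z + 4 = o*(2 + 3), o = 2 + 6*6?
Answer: -75/23926 ≈ -0.0031347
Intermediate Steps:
o = 38 (o = 2 + 36 = 38)
b(P) = P/8
z = 1/62 (z = 3/(-4 + 38*(2 + 3)) = 3/(-4 + 38*5) = 3/(-4 + 190) = 3/186 = 3*(1/186) = 1/62 ≈ 0.016129)
K(V, D) = -180*D
-K(z, b(-5))/35889 = -(-180)*(⅛)*(-5)/35889 = -(-180)*(-5)/8*(1/35889) = -1*225/2*(1/35889) = -225/2*1/35889 = -75/23926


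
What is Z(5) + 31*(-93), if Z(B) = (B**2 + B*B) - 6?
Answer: -2839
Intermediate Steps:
Z(B) = -6 + 2*B**2 (Z(B) = (B**2 + B**2) - 6 = 2*B**2 - 6 = -6 + 2*B**2)
Z(5) + 31*(-93) = (-6 + 2*5**2) + 31*(-93) = (-6 + 2*25) - 2883 = (-6 + 50) - 2883 = 44 - 2883 = -2839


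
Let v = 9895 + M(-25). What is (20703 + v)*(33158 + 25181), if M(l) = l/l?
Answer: 1785115061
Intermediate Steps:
M(l) = 1
v = 9896 (v = 9895 + 1 = 9896)
(20703 + v)*(33158 + 25181) = (20703 + 9896)*(33158 + 25181) = 30599*58339 = 1785115061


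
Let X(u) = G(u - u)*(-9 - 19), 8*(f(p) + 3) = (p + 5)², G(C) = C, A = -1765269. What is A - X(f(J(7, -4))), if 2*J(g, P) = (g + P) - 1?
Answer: -1765269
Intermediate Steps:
J(g, P) = -½ + P/2 + g/2 (J(g, P) = ((g + P) - 1)/2 = ((P + g) - 1)/2 = (-1 + P + g)/2 = -½ + P/2 + g/2)
f(p) = -3 + (5 + p)²/8 (f(p) = -3 + (p + 5)²/8 = -3 + (5 + p)²/8)
X(u) = 0 (X(u) = (u - u)*(-9 - 19) = 0*(-28) = 0)
A - X(f(J(7, -4))) = -1765269 - 1*0 = -1765269 + 0 = -1765269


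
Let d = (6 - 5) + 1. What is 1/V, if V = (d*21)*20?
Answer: 1/840 ≈ 0.0011905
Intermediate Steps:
d = 2 (d = 1 + 1 = 2)
V = 840 (V = (2*21)*20 = 42*20 = 840)
1/V = 1/840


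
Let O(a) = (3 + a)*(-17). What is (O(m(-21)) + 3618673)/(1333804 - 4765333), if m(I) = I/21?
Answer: -402071/381281 ≈ -1.0545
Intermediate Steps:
m(I) = I/21 (m(I) = I*(1/21) = I/21)
O(a) = -51 - 17*a
(O(m(-21)) + 3618673)/(1333804 - 4765333) = ((-51 - 17*(-21)/21) + 3618673)/(1333804 - 4765333) = ((-51 - 17*(-1)) + 3618673)/(-3431529) = ((-51 + 17) + 3618673)*(-1/3431529) = (-34 + 3618673)*(-1/3431529) = 3618639*(-1/3431529) = -402071/381281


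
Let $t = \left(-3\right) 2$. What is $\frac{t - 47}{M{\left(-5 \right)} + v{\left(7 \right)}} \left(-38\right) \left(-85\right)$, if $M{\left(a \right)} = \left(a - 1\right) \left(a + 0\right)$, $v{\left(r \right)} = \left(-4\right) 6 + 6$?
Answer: $- \frac{85595}{6} \approx -14266.0$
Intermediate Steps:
$t = -6$
$v{\left(r \right)} = -18$ ($v{\left(r \right)} = -24 + 6 = -18$)
$M{\left(a \right)} = a \left(-1 + a\right)$ ($M{\left(a \right)} = \left(-1 + a\right) a = a \left(-1 + a\right)$)
$\frac{t - 47}{M{\left(-5 \right)} + v{\left(7 \right)}} \left(-38\right) \left(-85\right) = \frac{-6 - 47}{- 5 \left(-1 - 5\right) - 18} \left(-38\right) \left(-85\right) = - \frac{53}{\left(-5\right) \left(-6\right) - 18} \left(-38\right) \left(-85\right) = - \frac{53}{30 - 18} \left(-38\right) \left(-85\right) = - \frac{53}{12} \left(-38\right) \left(-85\right) = \left(-53\right) \frac{1}{12} \left(-38\right) \left(-85\right) = \left(- \frac{53}{12}\right) \left(-38\right) \left(-85\right) = \frac{1007}{6} \left(-85\right) = - \frac{85595}{6}$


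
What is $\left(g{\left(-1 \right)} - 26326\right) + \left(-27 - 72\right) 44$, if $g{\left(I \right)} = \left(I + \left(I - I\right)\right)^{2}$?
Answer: $-30681$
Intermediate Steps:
$g{\left(I \right)} = I^{2}$ ($g{\left(I \right)} = \left(I + 0\right)^{2} = I^{2}$)
$\left(g{\left(-1 \right)} - 26326\right) + \left(-27 - 72\right) 44 = \left(\left(-1\right)^{2} - 26326\right) + \left(-27 - 72\right) 44 = \left(1 - 26326\right) - 4356 = -26325 - 4356 = -30681$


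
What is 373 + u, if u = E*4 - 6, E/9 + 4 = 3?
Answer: 331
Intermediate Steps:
E = -9 (E = -36 + 9*3 = -36 + 27 = -9)
u = -42 (u = -9*4 - 6 = -36 - 6 = -42)
373 + u = 373 - 42 = 331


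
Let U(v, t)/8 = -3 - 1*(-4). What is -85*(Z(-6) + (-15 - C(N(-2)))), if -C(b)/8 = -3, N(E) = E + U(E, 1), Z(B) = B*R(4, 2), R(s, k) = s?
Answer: 5355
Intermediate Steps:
U(v, t) = 8 (U(v, t) = 8*(-3 - 1*(-4)) = 8*(-3 + 4) = 8*1 = 8)
Z(B) = 4*B (Z(B) = B*4 = 4*B)
N(E) = 8 + E (N(E) = E + 8 = 8 + E)
C(b) = 24 (C(b) = -8*(-3) = 24)
-85*(Z(-6) + (-15 - C(N(-2)))) = -85*(4*(-6) + (-15 - 1*24)) = -85*(-24 + (-15 - 24)) = -85*(-24 - 39) = -85*(-63) = 5355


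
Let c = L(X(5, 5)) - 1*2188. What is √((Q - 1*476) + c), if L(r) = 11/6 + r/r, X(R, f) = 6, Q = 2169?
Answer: I*√17718/6 ≈ 22.185*I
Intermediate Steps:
L(r) = 17/6 (L(r) = 11*(⅙) + 1 = 11/6 + 1 = 17/6)
c = -13111/6 (c = 17/6 - 1*2188 = 17/6 - 2188 = -13111/6 ≈ -2185.2)
√((Q - 1*476) + c) = √((2169 - 1*476) - 13111/6) = √((2169 - 476) - 13111/6) = √(1693 - 13111/6) = √(-2953/6) = I*√17718/6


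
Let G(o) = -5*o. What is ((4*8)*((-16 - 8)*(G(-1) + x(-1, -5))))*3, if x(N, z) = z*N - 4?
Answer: -13824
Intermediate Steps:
x(N, z) = -4 + N*z (x(N, z) = N*z - 4 = -4 + N*z)
((4*8)*((-16 - 8)*(G(-1) + x(-1, -5))))*3 = ((4*8)*((-16 - 8)*(-5*(-1) + (-4 - 1*(-5)))))*3 = (32*(-24*(5 + (-4 + 5))))*3 = (32*(-24*(5 + 1)))*3 = (32*(-24*6))*3 = (32*(-144))*3 = -4608*3 = -13824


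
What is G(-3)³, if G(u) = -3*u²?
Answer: -19683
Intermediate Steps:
G(-3)³ = (-3*(-3)²)³ = (-3*9)³ = (-27)³ = -19683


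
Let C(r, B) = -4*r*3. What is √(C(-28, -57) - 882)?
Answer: I*√546 ≈ 23.367*I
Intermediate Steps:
C(r, B) = -12*r
√(C(-28, -57) - 882) = √(-12*(-28) - 882) = √(336 - 882) = √(-546) = I*√546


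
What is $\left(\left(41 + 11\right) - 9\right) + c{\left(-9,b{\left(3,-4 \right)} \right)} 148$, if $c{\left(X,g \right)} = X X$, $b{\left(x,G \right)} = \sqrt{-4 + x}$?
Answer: $12031$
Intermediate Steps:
$c{\left(X,g \right)} = X^{2}$
$\left(\left(41 + 11\right) - 9\right) + c{\left(-9,b{\left(3,-4 \right)} \right)} 148 = \left(\left(41 + 11\right) - 9\right) + \left(-9\right)^{2} \cdot 148 = \left(52 - 9\right) + 81 \cdot 148 = 43 + 11988 = 12031$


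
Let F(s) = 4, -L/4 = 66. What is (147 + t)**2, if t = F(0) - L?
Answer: 172225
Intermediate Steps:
L = -264 (L = -4*66 = -264)
t = 268 (t = 4 - 1*(-264) = 4 + 264 = 268)
(147 + t)**2 = (147 + 268)**2 = 415**2 = 172225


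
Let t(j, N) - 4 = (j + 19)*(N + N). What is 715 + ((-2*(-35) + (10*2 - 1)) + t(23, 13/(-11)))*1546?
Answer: -98809/11 ≈ -8982.6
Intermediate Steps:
t(j, N) = 4 + 2*N*(19 + j) (t(j, N) = 4 + (j + 19)*(N + N) = 4 + (19 + j)*(2*N) = 4 + 2*N*(19 + j))
715 + ((-2*(-35) + (10*2 - 1)) + t(23, 13/(-11)))*1546 = 715 + ((-2*(-35) + (10*2 - 1)) + (4 + 38*(13/(-11)) + 2*(13/(-11))*23))*1546 = 715 + ((70 + (20 - 1)) + (4 + 38*(13*(-1/11)) + 2*(13*(-1/11))*23))*1546 = 715 + ((70 + 19) + (4 + 38*(-13/11) + 2*(-13/11)*23))*1546 = 715 + (89 + (4 - 494/11 - 598/11))*1546 = 715 + (89 - 1048/11)*1546 = 715 - 69/11*1546 = 715 - 106674/11 = -98809/11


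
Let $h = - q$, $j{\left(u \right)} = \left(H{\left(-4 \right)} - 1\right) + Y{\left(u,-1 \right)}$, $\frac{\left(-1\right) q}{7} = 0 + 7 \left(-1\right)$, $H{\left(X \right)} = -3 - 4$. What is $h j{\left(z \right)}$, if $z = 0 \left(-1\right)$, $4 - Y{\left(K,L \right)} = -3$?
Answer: $49$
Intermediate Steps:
$H{\left(X \right)} = -7$ ($H{\left(X \right)} = -3 - 4 = -7$)
$Y{\left(K,L \right)} = 7$ ($Y{\left(K,L \right)} = 4 - -3 = 4 + 3 = 7$)
$z = 0$
$q = 49$ ($q = - 7 \left(0 + 7 \left(-1\right)\right) = - 7 \left(0 - 7\right) = \left(-7\right) \left(-7\right) = 49$)
$j{\left(u \right)} = -1$ ($j{\left(u \right)} = \left(-7 - 1\right) + 7 = -8 + 7 = -1$)
$h = -49$ ($h = \left(-1\right) 49 = -49$)
$h j{\left(z \right)} = \left(-49\right) \left(-1\right) = 49$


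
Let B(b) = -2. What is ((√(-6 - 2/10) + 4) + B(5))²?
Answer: (10 + I*√155)²/25 ≈ -2.2 + 9.9599*I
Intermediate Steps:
((√(-6 - 2/10) + 4) + B(5))² = ((√(-6 - 2/10) + 4) - 2)² = ((√(-6 - 2*⅒) + 4) - 2)² = ((√(-6 - ⅕) + 4) - 2)² = ((√(-31/5) + 4) - 2)² = ((I*√155/5 + 4) - 2)² = ((4 + I*√155/5) - 2)² = (2 + I*√155/5)²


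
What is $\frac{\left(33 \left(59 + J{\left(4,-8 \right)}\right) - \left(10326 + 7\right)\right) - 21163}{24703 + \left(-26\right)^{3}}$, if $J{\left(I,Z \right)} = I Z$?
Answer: $- \frac{30605}{7127} \approx -4.2942$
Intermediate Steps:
$\frac{\left(33 \left(59 + J{\left(4,-8 \right)}\right) - \left(10326 + 7\right)\right) - 21163}{24703 + \left(-26\right)^{3}} = \frac{\left(33 \left(59 + 4 \left(-8\right)\right) - \left(10326 + 7\right)\right) - 21163}{24703 + \left(-26\right)^{3}} = \frac{\left(33 \left(59 - 32\right) - 10333\right) - 21163}{24703 - 17576} = \frac{\left(33 \cdot 27 - 10333\right) - 21163}{7127} = \left(\left(891 - 10333\right) - 21163\right) \frac{1}{7127} = \left(-9442 - 21163\right) \frac{1}{7127} = \left(-30605\right) \frac{1}{7127} = - \frac{30605}{7127}$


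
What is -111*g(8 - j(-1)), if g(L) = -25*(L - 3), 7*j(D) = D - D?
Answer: 13875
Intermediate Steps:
j(D) = 0 (j(D) = (D - D)/7 = (1/7)*0 = 0)
g(L) = 75 - 25*L (g(L) = -25*(-3 + L) = 75 - 25*L)
-111*g(8 - j(-1)) = -111*(75 - 25*(8 - 1*0)) = -111*(75 - 25*(8 + 0)) = -111*(75 - 25*8) = -111*(75 - 200) = -111*(-125) = 13875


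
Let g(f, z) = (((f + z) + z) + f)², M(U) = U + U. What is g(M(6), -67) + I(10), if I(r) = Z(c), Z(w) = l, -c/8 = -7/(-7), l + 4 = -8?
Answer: 12088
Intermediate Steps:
l = -12 (l = -4 - 8 = -12)
c = -8 (c = -(-56)/(-7) = -(-56)*(-1)/7 = -8*1 = -8)
M(U) = 2*U
Z(w) = -12
I(r) = -12
g(f, z) = (2*f + 2*z)² (g(f, z) = ((f + 2*z) + f)² = (2*f + 2*z)²)
g(M(6), -67) + I(10) = 4*(2*6 - 67)² - 12 = 4*(12 - 67)² - 12 = 4*(-55)² - 12 = 4*3025 - 12 = 12100 - 12 = 12088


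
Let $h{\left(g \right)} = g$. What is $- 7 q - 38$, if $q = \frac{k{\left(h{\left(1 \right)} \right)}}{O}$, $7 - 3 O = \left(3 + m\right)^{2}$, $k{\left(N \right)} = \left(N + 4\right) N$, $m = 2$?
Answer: $- \frac{193}{6} \approx -32.167$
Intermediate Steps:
$k{\left(N \right)} = N \left(4 + N\right)$ ($k{\left(N \right)} = \left(4 + N\right) N = N \left(4 + N\right)$)
$O = -6$ ($O = \frac{7}{3} - \frac{\left(3 + 2\right)^{2}}{3} = \frac{7}{3} - \frac{5^{2}}{3} = \frac{7}{3} - \frac{25}{3} = -6$)
$q = - \frac{5}{6}$ ($q = \frac{1 \left(4 + 1\right)}{-6} = 1 \cdot 5 \left(- \frac{1}{6}\right) = 5 \left(- \frac{1}{6}\right) = - \frac{5}{6} \approx -0.83333$)
$- 7 q - 38 = \left(-7\right) \left(- \frac{5}{6}\right) - 38 = \frac{35}{6} - 38 = - \frac{193}{6}$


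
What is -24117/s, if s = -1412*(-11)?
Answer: -24117/15532 ≈ -1.5527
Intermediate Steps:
s = 15532
-24117/s = -24117/15532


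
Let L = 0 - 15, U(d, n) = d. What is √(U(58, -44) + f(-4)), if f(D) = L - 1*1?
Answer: √42 ≈ 6.4807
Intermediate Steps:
L = -15
f(D) = -16 (f(D) = -15 - 1*1 = -15 - 1 = -16)
√(U(58, -44) + f(-4)) = √(58 - 16) = √42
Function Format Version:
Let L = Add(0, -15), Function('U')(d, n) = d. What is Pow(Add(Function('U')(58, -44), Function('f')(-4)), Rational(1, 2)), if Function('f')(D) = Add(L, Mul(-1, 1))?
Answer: Pow(42, Rational(1, 2)) ≈ 6.4807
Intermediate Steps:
L = -15
Function('f')(D) = -16 (Function('f')(D) = Add(-15, Mul(-1, 1)) = Add(-15, -1) = -16)
Pow(Add(Function('U')(58, -44), Function('f')(-4)), Rational(1, 2)) = Pow(Add(58, -16), Rational(1, 2)) = Pow(42, Rational(1, 2))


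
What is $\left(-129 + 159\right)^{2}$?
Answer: $900$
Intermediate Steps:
$\left(-129 + 159\right)^{2} = 30^{2} = 900$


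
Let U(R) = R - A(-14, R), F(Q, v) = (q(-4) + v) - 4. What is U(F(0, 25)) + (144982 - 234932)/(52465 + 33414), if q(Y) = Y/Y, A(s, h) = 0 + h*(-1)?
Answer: 3688726/85879 ≈ 42.953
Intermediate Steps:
A(s, h) = -h (A(s, h) = 0 - h = -h)
q(Y) = 1
F(Q, v) = -3 + v (F(Q, v) = (1 + v) - 4 = -3 + v)
U(R) = 2*R (U(R) = R - (-1)*R = R + R = 2*R)
U(F(0, 25)) + (144982 - 234932)/(52465 + 33414) = 2*(-3 + 25) + (144982 - 234932)/(52465 + 33414) = 2*22 - 89950/85879 = 44 - 89950*1/85879 = 44 - 89950/85879 = 3688726/85879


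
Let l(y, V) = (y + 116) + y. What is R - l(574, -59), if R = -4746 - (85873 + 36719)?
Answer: -128602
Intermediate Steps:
l(y, V) = 116 + 2*y (l(y, V) = (116 + y) + y = 116 + 2*y)
R = -127338 (R = -4746 - 1*122592 = -4746 - 122592 = -127338)
R - l(574, -59) = -127338 - (116 + 2*574) = -127338 - (116 + 1148) = -127338 - 1*1264 = -127338 - 1264 = -128602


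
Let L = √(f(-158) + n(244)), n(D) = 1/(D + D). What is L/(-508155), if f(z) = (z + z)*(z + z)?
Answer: -√5945026938/123989820 ≈ -0.00062186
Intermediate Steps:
f(z) = 4*z² (f(z) = (2*z)*(2*z) = 4*z²)
n(D) = 1/(2*D)
L = √5945026938/244 (L = √(4*(-158)² + (½)/244) = √(4*24964 + (½)*(1/244)) = √(99856 + 1/488) = √(48729729/488) = √5945026938/244 ≈ 316.00)
L/(-508155) = (√5945026938/244)/(-508155) = (√5945026938/244)*(-1/508155) = -√5945026938/123989820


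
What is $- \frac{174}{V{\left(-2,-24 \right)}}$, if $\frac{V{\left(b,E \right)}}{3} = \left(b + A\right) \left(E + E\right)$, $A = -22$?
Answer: $- \frac{29}{576} \approx -0.050347$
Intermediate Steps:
$V{\left(b,E \right)} = 6 E \left(-22 + b\right)$ ($V{\left(b,E \right)} = 3 \left(b - 22\right) \left(E + E\right) = 3 \left(-22 + b\right) 2 E = 3 \cdot 2 E \left(-22 + b\right) = 6 E \left(-22 + b\right)$)
$- \frac{174}{V{\left(-2,-24 \right)}} = - \frac{174}{6 \left(-24\right) \left(-22 - 2\right)} = - \frac{174}{6 \left(-24\right) \left(-24\right)} = - \frac{174}{3456} = \left(-174\right) \frac{1}{3456} = - \frac{29}{576}$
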